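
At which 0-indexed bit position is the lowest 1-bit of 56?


0b111000. Lowest set bit at position 3

3


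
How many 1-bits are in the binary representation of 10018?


0b10011100100010 has 6 set bits

6


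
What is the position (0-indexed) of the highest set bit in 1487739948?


0b1011000101011010001110000101100. Highest set bit at position 30

30


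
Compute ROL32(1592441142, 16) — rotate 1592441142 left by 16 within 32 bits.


Rotate 0b1011110111010101011100100110110 left by 16 (32-bit) = 0b10111001001101100101111011101010 = 3107348202

3107348202


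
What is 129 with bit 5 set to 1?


129 | (1 << 5) = 129 | 32 = 161

161


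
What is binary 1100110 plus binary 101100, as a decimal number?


1100110 + 101100 = 10010010 = 146

146


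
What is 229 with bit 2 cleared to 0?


229 & ~(1 << 2) = 225

225


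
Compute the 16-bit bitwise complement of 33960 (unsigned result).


~0b1000010010101000 = 0b111101101010111 = 31575 (16-bit unsigned)

31575


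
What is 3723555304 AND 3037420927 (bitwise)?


0b11011101111100001111000111101000 & 0b10110101000010110101110101111111 = 0b10010101000000000101000101101000 = 2499826024

2499826024


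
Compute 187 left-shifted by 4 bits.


0b10111011 << 4 = 0b101110110000 = 2992

2992


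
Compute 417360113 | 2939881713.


0b11000111000000110100011110001 | 0b10101111001110110000100011110001 = 0b10111111111110110110100011110001 = 3220924657

3220924657


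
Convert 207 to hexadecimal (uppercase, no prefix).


207 = CF hex

CF


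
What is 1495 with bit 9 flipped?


1495 ^ (1 << 9) = 1495 ^ 512 = 2007

2007


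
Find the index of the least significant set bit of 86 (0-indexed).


0b1010110. Lowest set bit at position 1

1


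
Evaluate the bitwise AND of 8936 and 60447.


0b10001011101000 & 0b1110110000011111 = 0b10000000001000 = 8200

8200


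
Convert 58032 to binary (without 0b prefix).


58032 = 1110001010110000 in binary

1110001010110000


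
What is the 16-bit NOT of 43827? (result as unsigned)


~0b1010101100110011 = 0b101010011001100 = 21708 (16-bit unsigned)

21708


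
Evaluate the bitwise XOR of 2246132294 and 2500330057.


0b10000101111000010100001001000110 ^ 0b10010101000010000000001001001001 = 0b10000111010010100000000001111 = 283721743

283721743


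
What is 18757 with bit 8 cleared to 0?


18757 & ~(1 << 8) = 18501

18501


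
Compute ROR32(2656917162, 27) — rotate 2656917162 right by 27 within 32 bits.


Rotate 0b10011110010111010101011010101010 right by 27 (32-bit) = 0b11001011101010101101010101010011 = 3416970579

3416970579


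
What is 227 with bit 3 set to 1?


227 | (1 << 3) = 227 | 8 = 235

235


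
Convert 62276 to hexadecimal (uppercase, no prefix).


62276 = F344 hex

F344


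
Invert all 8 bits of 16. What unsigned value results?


16 ^ 255 = 239

239


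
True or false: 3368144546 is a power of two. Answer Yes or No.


0b11001000110000011100111010100010. Multiple bits set => No

No


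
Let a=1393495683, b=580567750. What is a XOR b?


1393495683 ^ 580567750 = 1905642565

1905642565


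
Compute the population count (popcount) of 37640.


0b1001001100001000 has 5 set bits

5


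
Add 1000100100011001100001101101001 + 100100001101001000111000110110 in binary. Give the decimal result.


1000100100011001100001101101001 + 100100001101001000111000110110 = 1101000110000010101000110011111 = 1757499807

1757499807


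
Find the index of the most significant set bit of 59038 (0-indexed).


0b1110011010011110. Highest set bit at position 15

15


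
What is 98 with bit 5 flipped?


98 ^ (1 << 5) = 98 ^ 32 = 66

66


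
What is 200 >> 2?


0b11001000 >> 2 = 0b110010 = 50

50


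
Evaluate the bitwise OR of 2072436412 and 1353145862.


0b1111011100001101101111010111100 | 0b1010000101001110101111000000110 = 0b1111011101001111101111010111110 = 2074599102

2074599102


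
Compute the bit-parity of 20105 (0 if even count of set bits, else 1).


0b100111010001001 has 7 ones => parity 1

1


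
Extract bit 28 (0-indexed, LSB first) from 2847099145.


0b10101001101100110100100100001001, position 28 = 0

0


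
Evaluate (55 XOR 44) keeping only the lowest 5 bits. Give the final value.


Step 1: 55 ^ 44 = 27
Step 2: 27 & 31 = 27

27


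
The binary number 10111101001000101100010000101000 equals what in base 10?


10111101001000101100010000101000 in decimal = 3173172264

3173172264


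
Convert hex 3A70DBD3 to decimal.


3A70DBD3 hex = 980474835 decimal

980474835


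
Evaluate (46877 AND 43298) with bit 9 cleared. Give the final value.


Step 1: 46877 & 43298 = 41216
Step 2: 41216 & ~(1 << 9) = 41216

41216


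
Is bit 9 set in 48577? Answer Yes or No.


0b1011110111000001, bit 9 = 0. No

No


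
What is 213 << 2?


0b11010101 << 2 = 0b1101010100 = 852

852


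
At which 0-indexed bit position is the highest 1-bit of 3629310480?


0b11011000010100101110001000010000. Highest set bit at position 31

31


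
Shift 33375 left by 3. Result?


0b1000001001011111 << 3 = 0b1000001001011111000 = 267000

267000


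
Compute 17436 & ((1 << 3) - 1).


17436 & 7 = 4

4


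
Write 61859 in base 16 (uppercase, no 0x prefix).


61859 = F1A3 hex

F1A3


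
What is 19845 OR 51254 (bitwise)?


0b100110110000101 | 0b1100100000110110 = 0b1100110110110111 = 52663

52663


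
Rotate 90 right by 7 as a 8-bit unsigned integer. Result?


Rotate 0b1011010 right by 7 (8-bit) = 0b10110100 = 180

180


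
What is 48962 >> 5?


0b1011111101000010 >> 5 = 0b10111111010 = 1530

1530


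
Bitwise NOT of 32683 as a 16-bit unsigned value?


~0b111111110101011 = 0b1000000001010100 = 32852 (16-bit unsigned)

32852


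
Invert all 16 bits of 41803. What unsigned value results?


41803 ^ 65535 = 23732

23732


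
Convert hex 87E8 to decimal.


87E8 hex = 34792 decimal

34792


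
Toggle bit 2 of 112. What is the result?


112 ^ (1 << 2) = 112 ^ 4 = 116

116


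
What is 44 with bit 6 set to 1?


44 | (1 << 6) = 44 | 64 = 108

108


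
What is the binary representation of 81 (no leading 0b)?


81 = 1010001 in binary

1010001


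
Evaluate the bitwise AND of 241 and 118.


0b11110001 & 0b1110110 = 0b1110000 = 112

112


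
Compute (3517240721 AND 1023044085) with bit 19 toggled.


Step 1: 3517240721 & 1023044085 = 278938001
Step 2: 278938001 ^ (1 << 19) = 278938001 ^ 524288 = 279462289

279462289


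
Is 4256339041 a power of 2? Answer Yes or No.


0b11111101101100101001010001100001. Multiple bits set => No

No


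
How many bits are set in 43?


0b101011 has 4 set bits

4


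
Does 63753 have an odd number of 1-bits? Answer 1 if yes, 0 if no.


0b1111100100001001 has 8 ones => parity 0

0


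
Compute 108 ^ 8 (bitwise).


0b1101100 ^ 0b1000 = 0b1100100 = 100

100


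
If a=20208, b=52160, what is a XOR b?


20208 ^ 52160 = 34096

34096


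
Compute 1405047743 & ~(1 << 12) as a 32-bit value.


1405047743 & ~(1 << 12) = 1405043647

1405043647


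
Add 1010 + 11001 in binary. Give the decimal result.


1010 + 11001 = 100011 = 35

35


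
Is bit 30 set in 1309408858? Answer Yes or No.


0b1001110000010111111111001011010, bit 30 = 1. Yes

Yes


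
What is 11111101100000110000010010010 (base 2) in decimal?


11111101100000110000010010010 in decimal = 531652754

531652754


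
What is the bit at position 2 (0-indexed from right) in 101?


0b1100101, position 2 = 1

1


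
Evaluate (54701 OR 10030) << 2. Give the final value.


Step 1: 54701 | 10030 = 63407
Step 2: 63407 << 2 = 253628

253628


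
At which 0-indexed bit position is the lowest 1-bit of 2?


0b10. Lowest set bit at position 1

1


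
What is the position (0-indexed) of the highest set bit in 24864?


0b110000100100000. Highest set bit at position 14

14


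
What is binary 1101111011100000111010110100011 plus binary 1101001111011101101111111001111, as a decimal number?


1101111011100000111010110100011 + 1101001111011101101111111001111 = 11011001010111110101010101110010 = 3646903666

3646903666


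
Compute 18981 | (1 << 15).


18981 | (1 << 15) = 18981 | 32768 = 51749

51749


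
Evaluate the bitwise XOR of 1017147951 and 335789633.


0b111100101000000111001000101111 ^ 0b10100000000111011111001000001 = 0b101000101000111100110001101110 = 681823342

681823342


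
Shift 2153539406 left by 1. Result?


0b10000000010111000110011101001110 << 1 = 0b100000000101110001100111010011100 = 4307078812

4307078812


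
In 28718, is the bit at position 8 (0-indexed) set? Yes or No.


0b111000000101110, bit 8 = 0. No

No


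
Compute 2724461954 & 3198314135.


0b10100010011000111111110110000010 & 0b10111110101000100110011010010111 = 0b10100010001000100110010010000010 = 2720162946

2720162946


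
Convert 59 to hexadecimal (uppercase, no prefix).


59 = 3B hex

3B


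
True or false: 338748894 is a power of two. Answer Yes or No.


0b10100001100001110010111011110. Multiple bits set => No

No


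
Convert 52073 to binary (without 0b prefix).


52073 = 1100101101101001 in binary

1100101101101001


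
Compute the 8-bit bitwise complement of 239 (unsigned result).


~0b11101111 = 0b10000 = 16 (8-bit unsigned)

16


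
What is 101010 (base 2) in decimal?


101010 in decimal = 42

42


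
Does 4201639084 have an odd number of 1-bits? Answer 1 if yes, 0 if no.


0b11111010011011111110110010101100 has 21 ones => parity 1

1


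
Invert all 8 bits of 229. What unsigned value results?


229 ^ 255 = 26

26


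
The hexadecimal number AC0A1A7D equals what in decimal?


AC0A1A7D hex = 2886343293 decimal

2886343293


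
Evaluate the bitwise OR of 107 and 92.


0b1101011 | 0b1011100 = 0b1111111 = 127

127


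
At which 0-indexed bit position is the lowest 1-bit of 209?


0b11010001. Lowest set bit at position 0

0


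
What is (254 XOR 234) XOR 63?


Step 1: 254 ^ 234 = 20
Step 2: 20 ^ 63 = 43

43


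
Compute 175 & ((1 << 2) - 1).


175 & 3 = 3

3


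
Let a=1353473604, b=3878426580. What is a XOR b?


1353473604 ^ 3878426580 = 3078637968

3078637968


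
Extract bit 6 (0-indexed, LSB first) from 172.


0b10101100, position 6 = 0

0


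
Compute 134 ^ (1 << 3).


134 ^ (1 << 3) = 134 ^ 8 = 142

142


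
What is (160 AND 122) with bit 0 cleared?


Step 1: 160 & 122 = 32
Step 2: 32 & ~(1 << 0) = 32

32


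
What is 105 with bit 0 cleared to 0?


105 & ~(1 << 0) = 104

104


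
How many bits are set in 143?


0b10001111 has 5 set bits

5


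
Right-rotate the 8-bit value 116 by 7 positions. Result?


Rotate 0b1110100 right by 7 (8-bit) = 0b11101000 = 232

232


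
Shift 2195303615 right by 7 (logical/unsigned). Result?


0b10000010110110011010110010111111 >> 7 = 0b1000001011011001101011001 = 17150809

17150809


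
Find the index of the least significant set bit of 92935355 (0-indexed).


0b101100010100001010010111011. Lowest set bit at position 0

0


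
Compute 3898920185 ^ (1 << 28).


3898920185 ^ (1 << 28) = 3898920185 ^ 268435456 = 4167355641

4167355641


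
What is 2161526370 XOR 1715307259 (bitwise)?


0b10000000110101100100011001100010 ^ 0b1100110001111011000001011111011 = 0b11100110111010111100010010011001 = 3874210969

3874210969


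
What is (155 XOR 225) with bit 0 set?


Step 1: 155 ^ 225 = 122
Step 2: 122 | (1 << 0) = 122 | 1 = 123

123


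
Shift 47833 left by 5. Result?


0b1011101011011001 << 5 = 0b101110101101100100000 = 1530656

1530656


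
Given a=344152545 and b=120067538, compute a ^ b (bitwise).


344152545 ^ 120067538 = 329993267

329993267


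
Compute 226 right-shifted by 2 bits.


0b11100010 >> 2 = 0b111000 = 56

56


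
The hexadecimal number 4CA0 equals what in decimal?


4CA0 hex = 19616 decimal

19616


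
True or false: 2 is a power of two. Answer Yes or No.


0b10. Only one bit set => Yes

Yes


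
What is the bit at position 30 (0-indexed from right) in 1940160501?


0b1110011101001000111111111110101, position 30 = 1

1


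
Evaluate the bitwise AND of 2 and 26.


0b10 & 0b11010 = 0b10 = 2

2


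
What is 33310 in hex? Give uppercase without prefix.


33310 = 821E hex

821E


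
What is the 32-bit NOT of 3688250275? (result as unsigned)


~0b11011011110101100011101110100011 = 0b100100001010011100010001011100 = 606717020 (32-bit unsigned)

606717020


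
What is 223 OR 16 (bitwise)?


0b11011111 | 0b10000 = 0b11011111 = 223

223


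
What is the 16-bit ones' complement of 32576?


32576 ^ 65535 = 32959

32959


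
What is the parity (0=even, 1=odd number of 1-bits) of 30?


0b11110 has 4 ones => parity 0

0


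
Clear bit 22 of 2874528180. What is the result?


2874528180 & ~(1 << 22) = 2870333876

2870333876


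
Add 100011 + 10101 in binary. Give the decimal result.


100011 + 10101 = 111000 = 56

56


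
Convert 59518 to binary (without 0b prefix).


59518 = 1110100001111110 in binary

1110100001111110


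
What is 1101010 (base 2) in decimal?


1101010 in decimal = 106

106


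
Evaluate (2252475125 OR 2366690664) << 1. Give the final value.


Step 1: 2252475125 | 2366690664 = 2404573181
Step 2: 2404573181 << 1 = 4809146362

4809146362


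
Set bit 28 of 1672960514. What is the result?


1672960514 | (1 << 28) = 1672960514 | 268435456 = 1941395970

1941395970


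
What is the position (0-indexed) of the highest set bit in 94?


0b1011110. Highest set bit at position 6

6


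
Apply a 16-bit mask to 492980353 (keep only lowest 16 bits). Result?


492980353 & 65535 = 18561

18561


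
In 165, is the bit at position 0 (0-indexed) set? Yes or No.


0b10100101, bit 0 = 1. Yes

Yes


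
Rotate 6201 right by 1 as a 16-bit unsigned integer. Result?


Rotate 0b1100000111001 right by 1 (16-bit) = 0b1000110000011100 = 35868

35868


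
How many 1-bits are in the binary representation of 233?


0b11101001 has 5 set bits

5


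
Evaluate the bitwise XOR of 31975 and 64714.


0b111110011100111 ^ 0b1111110011001010 = 0b1000000000101101 = 32813

32813


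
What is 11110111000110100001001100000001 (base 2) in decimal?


11110111000110100001001100000001 in decimal = 4145681153

4145681153


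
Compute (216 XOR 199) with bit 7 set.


Step 1: 216 ^ 199 = 31
Step 2: 31 | (1 << 7) = 31 | 128 = 159

159


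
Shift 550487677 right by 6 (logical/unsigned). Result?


0b100000110011111100011001111101 >> 6 = 0b100000110011111100011001 = 8601369

8601369


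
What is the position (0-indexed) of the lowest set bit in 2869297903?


0b10101011000001100000001011101111. Lowest set bit at position 0

0


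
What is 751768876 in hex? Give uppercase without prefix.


751768876 = 2CCF152C hex

2CCF152C


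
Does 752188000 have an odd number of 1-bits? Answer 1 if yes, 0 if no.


0b101100110101010111101001100000 has 15 ones => parity 1

1


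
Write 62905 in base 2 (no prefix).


62905 = 1111010110111001 in binary

1111010110111001


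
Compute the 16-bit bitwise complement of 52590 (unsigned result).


~0b1100110101101110 = 0b11001010010001 = 12945 (16-bit unsigned)

12945


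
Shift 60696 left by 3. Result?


0b1110110100011000 << 3 = 0b1110110100011000000 = 485568

485568


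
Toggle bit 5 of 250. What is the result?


250 ^ (1 << 5) = 250 ^ 32 = 218

218


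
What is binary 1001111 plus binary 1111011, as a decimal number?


1001111 + 1111011 = 11001010 = 202

202


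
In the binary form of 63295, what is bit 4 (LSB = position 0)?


0b1111011100111111, position 4 = 1

1


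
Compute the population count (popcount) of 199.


0b11000111 has 5 set bits

5


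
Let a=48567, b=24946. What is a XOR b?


48567 ^ 24946 = 56517

56517


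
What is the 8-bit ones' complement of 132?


132 ^ 255 = 123

123


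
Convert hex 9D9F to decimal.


9D9F hex = 40351 decimal

40351


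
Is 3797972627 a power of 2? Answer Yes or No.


0b11100010011000000111011010010011. Multiple bits set => No

No


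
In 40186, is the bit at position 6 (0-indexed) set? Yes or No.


0b1001110011111010, bit 6 = 1. Yes

Yes


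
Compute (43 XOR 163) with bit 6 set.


Step 1: 43 ^ 163 = 136
Step 2: 136 | (1 << 6) = 136 | 64 = 200

200


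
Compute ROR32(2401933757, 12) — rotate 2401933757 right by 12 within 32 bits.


Rotate 0b10001111001010101001100110111101 right by 12 (32-bit) = 0b10011011110110001111001010101001 = 2614686377

2614686377


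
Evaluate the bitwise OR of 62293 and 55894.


0b1111001101010101 | 0b1101101001010110 = 0b1111101101010111 = 64343

64343


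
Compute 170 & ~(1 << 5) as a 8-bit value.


170 & ~(1 << 5) = 138

138


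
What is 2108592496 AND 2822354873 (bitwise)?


0b1111101101011101001000101110000 & 0b10101000001110011011011110111001 = 0b101000001010001001000100110000 = 673747248

673747248


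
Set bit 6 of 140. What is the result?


140 | (1 << 6) = 140 | 64 = 204

204


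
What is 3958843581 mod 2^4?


3958843581 & 15 = 13

13


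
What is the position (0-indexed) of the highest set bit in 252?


0b11111100. Highest set bit at position 7

7


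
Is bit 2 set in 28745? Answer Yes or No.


0b111000001001001, bit 2 = 0. No

No


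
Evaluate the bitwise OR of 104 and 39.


0b1101000 | 0b100111 = 0b1101111 = 111

111


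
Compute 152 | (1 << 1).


152 | (1 << 1) = 152 | 2 = 154

154


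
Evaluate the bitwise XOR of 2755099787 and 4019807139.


0b10100100001101110111110010001011 ^ 0b11101111100110010110001110100011 = 0b1001011101011100001111100101000 = 1269702440

1269702440


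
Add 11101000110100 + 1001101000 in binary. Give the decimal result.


11101000110100 + 1001101000 = 11110010011100 = 15516

15516


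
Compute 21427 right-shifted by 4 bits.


0b101001110110011 >> 4 = 0b10100111011 = 1339

1339


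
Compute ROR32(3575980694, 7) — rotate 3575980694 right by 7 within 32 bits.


Rotate 0b11010101001001010010001010010110 right by 7 (32-bit) = 0b101101101010100100101001000101 = 766134853

766134853


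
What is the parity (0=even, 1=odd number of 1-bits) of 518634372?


0b11110111010011011101110000100 has 17 ones => parity 1

1


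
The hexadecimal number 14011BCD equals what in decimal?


14011BCD hex = 335616973 decimal

335616973


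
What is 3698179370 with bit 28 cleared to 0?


3698179370 & ~(1 << 28) = 3429743914

3429743914


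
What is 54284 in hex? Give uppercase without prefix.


54284 = D40C hex

D40C


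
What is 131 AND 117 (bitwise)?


0b10000011 & 0b1110101 = 0b1 = 1

1


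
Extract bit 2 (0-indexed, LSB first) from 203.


0b11001011, position 2 = 0

0


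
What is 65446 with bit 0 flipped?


65446 ^ (1 << 0) = 65446 ^ 1 = 65447

65447


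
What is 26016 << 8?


0b110010110100000 << 8 = 0b11001011010000000000000 = 6660096

6660096


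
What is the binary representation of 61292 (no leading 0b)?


61292 = 1110111101101100 in binary

1110111101101100


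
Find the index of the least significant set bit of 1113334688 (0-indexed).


0b1000010010111000010001110100000. Lowest set bit at position 5

5


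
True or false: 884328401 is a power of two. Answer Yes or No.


0b110100101101011100011111010001. Multiple bits set => No

No


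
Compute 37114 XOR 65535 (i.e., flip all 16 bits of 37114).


37114 ^ 65535 = 28421

28421


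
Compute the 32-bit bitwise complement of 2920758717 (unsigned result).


~0b10101110000101110011110110111101 = 0b1010001111010001100001001000010 = 1374208578 (32-bit unsigned)

1374208578


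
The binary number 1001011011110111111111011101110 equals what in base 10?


1001011011110111111111011101110 in decimal = 1266417390

1266417390


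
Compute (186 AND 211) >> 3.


Step 1: 186 & 211 = 146
Step 2: 146 >> 3 = 18

18


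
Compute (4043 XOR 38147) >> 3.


Step 1: 4043 ^ 38147 = 39624
Step 2: 39624 >> 3 = 4953

4953


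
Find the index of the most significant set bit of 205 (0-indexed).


0b11001101. Highest set bit at position 7

7


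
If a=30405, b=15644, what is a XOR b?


30405 ^ 15644 = 19417

19417


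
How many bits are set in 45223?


0b1011000010100111 has 8 set bits

8


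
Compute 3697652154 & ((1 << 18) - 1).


3697652154 & 262143 = 111034

111034


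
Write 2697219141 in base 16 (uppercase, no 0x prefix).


2697219141 = A0C44C45 hex

A0C44C45


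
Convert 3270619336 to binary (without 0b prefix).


3270619336 = 11000010111100011011000011001000 in binary

11000010111100011011000011001000


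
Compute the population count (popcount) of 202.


0b11001010 has 4 set bits

4


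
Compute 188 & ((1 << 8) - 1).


188 & 255 = 188

188


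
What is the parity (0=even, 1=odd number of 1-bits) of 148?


0b10010100 has 3 ones => parity 1

1


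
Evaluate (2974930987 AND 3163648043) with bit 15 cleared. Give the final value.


Step 1: 2974930987 & 3163648043 = 2953924651
Step 2: 2953924651 & ~(1 << 15) = 2953924651

2953924651


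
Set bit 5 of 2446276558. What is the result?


2446276558 | (1 << 5) = 2446276558 | 32 = 2446276590

2446276590


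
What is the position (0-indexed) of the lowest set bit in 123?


0b1111011. Lowest set bit at position 0

0


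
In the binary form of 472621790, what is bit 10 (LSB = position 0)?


0b11100001010111010001011011110, position 10 = 0

0


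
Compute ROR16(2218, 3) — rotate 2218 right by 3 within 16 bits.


Rotate 0b100010101010 right by 3 (16-bit) = 0b100000100010101 = 16661

16661


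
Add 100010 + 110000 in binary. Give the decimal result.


100010 + 110000 = 1010010 = 82

82


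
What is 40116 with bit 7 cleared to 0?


40116 & ~(1 << 7) = 39988

39988


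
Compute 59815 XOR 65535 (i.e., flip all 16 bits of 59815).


59815 ^ 65535 = 5720

5720


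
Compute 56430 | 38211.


0b1101110001101110 | 0b1001010101000011 = 0b1101110101101111 = 56687

56687


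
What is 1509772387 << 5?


0b1011001111111010100110001100011 << 5 = 0b101100111111101010011000110001100000 = 48312716384

48312716384


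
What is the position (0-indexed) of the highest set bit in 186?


0b10111010. Highest set bit at position 7

7


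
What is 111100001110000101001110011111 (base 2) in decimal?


111100001110000101001110011111 in decimal = 1010324383

1010324383


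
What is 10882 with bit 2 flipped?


10882 ^ (1 << 2) = 10882 ^ 4 = 10886

10886


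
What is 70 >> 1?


0b1000110 >> 1 = 0b100011 = 35

35


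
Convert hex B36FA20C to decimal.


B36FA20C hex = 3010437644 decimal

3010437644


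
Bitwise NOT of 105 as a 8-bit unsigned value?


~0b1101001 = 0b10010110 = 150 (8-bit unsigned)

150


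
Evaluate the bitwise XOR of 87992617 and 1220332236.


0b101001111101010100100101001 ^ 0b1001000101111001100101011001100 = 0b1001101100000100110001111100101 = 1300390885

1300390885


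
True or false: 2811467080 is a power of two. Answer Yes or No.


0b10100111100100111001010101001000. Multiple bits set => No

No


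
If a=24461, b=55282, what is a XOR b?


24461 ^ 55282 = 34943

34943


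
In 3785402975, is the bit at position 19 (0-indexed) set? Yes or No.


0b11100001101000001010101001011111, bit 19 = 0. No

No


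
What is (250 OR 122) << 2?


Step 1: 250 | 122 = 250
Step 2: 250 << 2 = 1000

1000


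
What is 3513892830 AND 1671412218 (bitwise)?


0b11010001011100011011111111011110 & 0b1100011100111111011100111111010 = 0b1000001000100011011100111011010 = 1091680730

1091680730


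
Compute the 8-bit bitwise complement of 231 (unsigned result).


~0b11100111 = 0b11000 = 24 (8-bit unsigned)

24


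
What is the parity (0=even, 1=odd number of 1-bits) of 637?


0b1001111101 has 7 ones => parity 1

1


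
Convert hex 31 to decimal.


31 hex = 49 decimal

49


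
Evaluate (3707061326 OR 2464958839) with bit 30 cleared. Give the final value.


Step 1: 3707061326 | 2464958839 = 3741142399
Step 2: 3741142399 & ~(1 << 30) = 2667400575

2667400575


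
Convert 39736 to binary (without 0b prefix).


39736 = 1001101100111000 in binary

1001101100111000


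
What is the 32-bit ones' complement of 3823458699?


3823458699 ^ 4294967295 = 471508596

471508596


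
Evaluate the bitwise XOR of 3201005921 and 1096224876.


0b10111110110010110111100101100001 ^ 0b1000001010101110001000001101100 = 0b11111111100111000110100100001101 = 4288440589

4288440589


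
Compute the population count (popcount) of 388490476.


0b10111001001111110010011101100 has 17 set bits

17


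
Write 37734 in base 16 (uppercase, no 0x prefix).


37734 = 9366 hex

9366


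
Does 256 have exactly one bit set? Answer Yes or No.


0b100000000. Only one bit set => Yes

Yes


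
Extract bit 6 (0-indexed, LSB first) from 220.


0b11011100, position 6 = 1

1


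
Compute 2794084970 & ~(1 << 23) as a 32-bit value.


2794084970 & ~(1 << 23) = 2785696362

2785696362


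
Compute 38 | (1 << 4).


38 | (1 << 4) = 38 | 16 = 54

54


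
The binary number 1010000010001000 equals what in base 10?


1010000010001000 in decimal = 41096

41096


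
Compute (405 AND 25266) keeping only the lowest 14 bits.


Step 1: 405 & 25266 = 144
Step 2: 144 & 16383 = 144

144


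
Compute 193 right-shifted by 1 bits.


0b11000001 >> 1 = 0b1100000 = 96

96


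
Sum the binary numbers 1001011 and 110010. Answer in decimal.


1001011 + 110010 = 1111101 = 125

125


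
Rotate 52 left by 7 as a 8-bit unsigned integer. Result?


Rotate 0b110100 left by 7 (8-bit) = 0b11010 = 26

26


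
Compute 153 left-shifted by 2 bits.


0b10011001 << 2 = 0b1001100100 = 612

612


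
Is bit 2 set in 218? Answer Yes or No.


0b11011010, bit 2 = 0. No

No


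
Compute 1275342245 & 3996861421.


0b1001100000001000010110110100101 & 0b11101110001110110100001111101101 = 0b1001100000000000000000110100101 = 1275068837

1275068837


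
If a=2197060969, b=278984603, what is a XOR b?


2197060969 ^ 278984603 = 2455014130

2455014130


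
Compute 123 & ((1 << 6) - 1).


123 & 63 = 59

59


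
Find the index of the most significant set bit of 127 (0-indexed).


0b1111111. Highest set bit at position 6

6


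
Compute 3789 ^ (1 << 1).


3789 ^ (1 << 1) = 3789 ^ 2 = 3791

3791


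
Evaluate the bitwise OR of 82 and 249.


0b1010010 | 0b11111001 = 0b11111011 = 251

251


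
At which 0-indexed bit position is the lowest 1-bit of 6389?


0b1100011110101. Lowest set bit at position 0

0


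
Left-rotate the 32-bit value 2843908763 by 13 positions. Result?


Rotate 0b10101001100000101001101010011011 left by 13 (32-bit) = 0b1010011010100110111010100110000 = 1397978416

1397978416


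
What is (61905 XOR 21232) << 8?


Step 1: 61905 ^ 21232 = 41761
Step 2: 41761 << 8 = 10690816

10690816


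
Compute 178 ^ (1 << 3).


178 ^ (1 << 3) = 178 ^ 8 = 186

186


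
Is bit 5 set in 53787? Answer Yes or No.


0b1101001000011011, bit 5 = 0. No

No


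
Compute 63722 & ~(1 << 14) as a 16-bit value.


63722 & ~(1 << 14) = 47338

47338


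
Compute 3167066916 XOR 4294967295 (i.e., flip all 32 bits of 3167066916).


3167066916 ^ 4294967295 = 1127900379

1127900379


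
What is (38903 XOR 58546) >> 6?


Step 1: 38903 ^ 58546 = 29509
Step 2: 29509 >> 6 = 461

461


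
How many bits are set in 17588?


0b100010010110100 has 6 set bits

6


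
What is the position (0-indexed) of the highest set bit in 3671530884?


0b11011010110101110001110110000100. Highest set bit at position 31

31


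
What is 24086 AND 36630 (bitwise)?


0b101111000010110 & 0b1000111100010110 = 0b111000010110 = 3606

3606


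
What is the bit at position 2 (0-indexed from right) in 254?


0b11111110, position 2 = 1

1


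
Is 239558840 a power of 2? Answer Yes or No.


0b1110010001110110000010111000. Multiple bits set => No

No


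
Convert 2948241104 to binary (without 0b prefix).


2948241104 = 10101111101110101001011011010000 in binary

10101111101110101001011011010000


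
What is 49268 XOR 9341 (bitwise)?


0b1100000001110100 ^ 0b10010001111101 = 0b1110010000001001 = 58377

58377


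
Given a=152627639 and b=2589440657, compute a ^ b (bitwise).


152627639 ^ 2589440657 = 2471449382

2471449382


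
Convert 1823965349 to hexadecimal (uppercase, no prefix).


1823965349 = 6CB780A5 hex

6CB780A5


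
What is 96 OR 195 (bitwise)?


0b1100000 | 0b11000011 = 0b11100011 = 227

227


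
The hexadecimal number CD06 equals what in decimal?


CD06 hex = 52486 decimal

52486


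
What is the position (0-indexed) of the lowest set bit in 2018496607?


0b1111000010011111101000001011111. Lowest set bit at position 0

0


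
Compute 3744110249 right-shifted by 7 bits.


0b11011111001010101001011010101001 >> 7 = 0b1101111100101010100101101 = 29250861

29250861


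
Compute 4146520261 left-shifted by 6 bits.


0b11110111001001101110000011000101 << 6 = 0b11110111001001101110000011000101000000 = 265377296704

265377296704


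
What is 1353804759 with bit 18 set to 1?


1353804759 | (1 << 18) = 1353804759 | 262144 = 1354066903

1354066903


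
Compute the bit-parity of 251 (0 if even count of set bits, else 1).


0b11111011 has 7 ones => parity 1

1


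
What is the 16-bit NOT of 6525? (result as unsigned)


~0b1100101111101 = 0b1110011010000010 = 59010 (16-bit unsigned)

59010


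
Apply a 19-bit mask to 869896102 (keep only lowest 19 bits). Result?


869896102 & 524287 = 102310

102310


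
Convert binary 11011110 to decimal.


11011110 in decimal = 222

222


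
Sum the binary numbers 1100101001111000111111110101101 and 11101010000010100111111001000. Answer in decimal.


1100101001111000111111110101101 + 11101010000010100111111001000 = 10000010011111011100111101110101 = 2189283189

2189283189


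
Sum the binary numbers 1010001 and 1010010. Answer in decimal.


1010001 + 1010010 = 10100011 = 163

163


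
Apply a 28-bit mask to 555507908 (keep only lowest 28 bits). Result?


555507908 & 268435455 = 18636996

18636996


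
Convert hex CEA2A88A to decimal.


CEA2A88A hex = 3466766474 decimal

3466766474


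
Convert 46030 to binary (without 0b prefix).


46030 = 1011001111001110 in binary

1011001111001110


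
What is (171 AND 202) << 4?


Step 1: 171 & 202 = 138
Step 2: 138 << 4 = 2208

2208


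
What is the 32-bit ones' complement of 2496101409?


2496101409 ^ 4294967295 = 1798865886

1798865886


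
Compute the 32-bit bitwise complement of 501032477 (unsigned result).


~0b11101110111010010011000011101 = 0b11100010001000101101100111100010 = 3793934818 (32-bit unsigned)

3793934818


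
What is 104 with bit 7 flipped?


104 ^ (1 << 7) = 104 ^ 128 = 232

232


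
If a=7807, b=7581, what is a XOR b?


7807 ^ 7581 = 994

994


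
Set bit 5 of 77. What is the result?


77 | (1 << 5) = 77 | 32 = 109

109


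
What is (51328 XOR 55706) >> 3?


Step 1: 51328 ^ 55706 = 4378
Step 2: 4378 >> 3 = 547

547


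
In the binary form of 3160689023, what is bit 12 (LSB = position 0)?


0b10111100011001000100100101111111, position 12 = 0

0


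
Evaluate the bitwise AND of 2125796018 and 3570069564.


0b1111110101101010001001010110010 & 0b11010100110010101111000000111100 = 0b1010100100000000001000000110000 = 1417678896

1417678896


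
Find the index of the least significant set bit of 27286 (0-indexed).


0b110101010010110. Lowest set bit at position 1

1


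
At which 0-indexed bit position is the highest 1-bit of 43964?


0b1010101110111100. Highest set bit at position 15

15


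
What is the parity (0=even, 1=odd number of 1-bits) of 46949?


0b1011011101100101 has 10 ones => parity 0

0


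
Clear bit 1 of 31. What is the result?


31 & ~(1 << 1) = 29

29


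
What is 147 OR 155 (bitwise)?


0b10010011 | 0b10011011 = 0b10011011 = 155

155


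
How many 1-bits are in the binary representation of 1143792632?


0b1000100001011001110001111111000 has 15 set bits

15


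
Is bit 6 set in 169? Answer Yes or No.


0b10101001, bit 6 = 0. No

No


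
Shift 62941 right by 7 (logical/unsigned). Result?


0b1111010111011101 >> 7 = 0b111101011 = 491

491


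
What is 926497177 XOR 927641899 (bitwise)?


0b110111001110010011100110011001 ^ 0b110111010010101011000100101011 = 0b11100111000100010110010 = 7571634

7571634


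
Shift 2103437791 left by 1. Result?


0b1111101010111111110100111011111 << 1 = 0b11111010101111111101001110111110 = 4206875582

4206875582


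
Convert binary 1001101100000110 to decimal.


1001101100000110 in decimal = 39686

39686


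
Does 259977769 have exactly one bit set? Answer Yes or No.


0b1111011111101111001000101001. Multiple bits set => No

No


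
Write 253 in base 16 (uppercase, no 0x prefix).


253 = FD hex

FD


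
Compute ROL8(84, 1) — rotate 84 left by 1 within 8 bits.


Rotate 0b1010100 left by 1 (8-bit) = 0b10101000 = 168

168


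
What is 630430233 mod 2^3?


630430233 & 7 = 1

1


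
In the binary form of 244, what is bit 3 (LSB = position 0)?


0b11110100, position 3 = 0

0


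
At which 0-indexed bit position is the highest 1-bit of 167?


0b10100111. Highest set bit at position 7

7


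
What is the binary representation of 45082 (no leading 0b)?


45082 = 1011000000011010 in binary

1011000000011010


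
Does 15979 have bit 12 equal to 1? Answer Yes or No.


0b11111001101011, bit 12 = 1. Yes

Yes


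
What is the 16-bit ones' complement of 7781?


7781 ^ 65535 = 57754

57754


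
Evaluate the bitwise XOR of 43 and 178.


0b101011 ^ 0b10110010 = 0b10011001 = 153

153


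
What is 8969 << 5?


0b10001100001001 << 5 = 0b1000110000100100000 = 287008

287008


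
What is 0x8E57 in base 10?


8E57 hex = 36439 decimal

36439


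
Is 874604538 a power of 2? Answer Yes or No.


0b110100001000010110011111111010. Multiple bits set => No

No


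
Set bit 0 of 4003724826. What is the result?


4003724826 | (1 << 0) = 4003724826 | 1 = 4003724827

4003724827


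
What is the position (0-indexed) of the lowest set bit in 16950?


0b100001000110110. Lowest set bit at position 1

1


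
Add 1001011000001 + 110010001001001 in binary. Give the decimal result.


1001011000001 + 110010001001001 = 111011100001010 = 30474

30474


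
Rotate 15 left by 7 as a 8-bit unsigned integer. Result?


Rotate 0b1111 left by 7 (8-bit) = 0b10000111 = 135

135


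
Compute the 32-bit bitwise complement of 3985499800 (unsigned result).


~0b11101101100011011110011010011000 = 0b10010011100100001100101100111 = 309467495 (32-bit unsigned)

309467495


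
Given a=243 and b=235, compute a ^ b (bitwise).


243 ^ 235 = 24

24


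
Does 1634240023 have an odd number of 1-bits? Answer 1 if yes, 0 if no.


0b1100001011010001000011000010111 has 13 ones => parity 1

1


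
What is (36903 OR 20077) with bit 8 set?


Step 1: 36903 | 20077 = 56943
Step 2: 56943 | (1 << 8) = 56943 | 256 = 57199

57199


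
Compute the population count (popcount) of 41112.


0b1010000010011000 has 5 set bits

5


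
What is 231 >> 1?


0b11100111 >> 1 = 0b1110011 = 115

115


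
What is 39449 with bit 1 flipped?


39449 ^ (1 << 1) = 39449 ^ 2 = 39451

39451


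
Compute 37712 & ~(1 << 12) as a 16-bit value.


37712 & ~(1 << 12) = 33616

33616


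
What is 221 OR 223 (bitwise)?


0b11011101 | 0b11011111 = 0b11011111 = 223

223


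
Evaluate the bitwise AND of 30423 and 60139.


0b111011011010111 & 0b1110101011101011 = 0b110001011000011 = 25283

25283


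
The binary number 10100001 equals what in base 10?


10100001 in decimal = 161

161


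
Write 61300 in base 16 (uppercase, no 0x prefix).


61300 = EF74 hex

EF74


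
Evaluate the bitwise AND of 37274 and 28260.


0b1001000110011010 & 0b110111001100100 = 0b0 = 0

0


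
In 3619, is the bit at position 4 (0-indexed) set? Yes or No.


0b111000100011, bit 4 = 0. No

No


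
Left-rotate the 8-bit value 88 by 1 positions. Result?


Rotate 0b1011000 left by 1 (8-bit) = 0b10110000 = 176

176


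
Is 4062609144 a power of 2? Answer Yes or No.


0b11110010001001100111111011111000. Multiple bits set => No

No


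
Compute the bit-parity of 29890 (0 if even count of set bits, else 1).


0b111010011000010 has 7 ones => parity 1

1


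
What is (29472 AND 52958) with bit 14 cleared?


Step 1: 29472 & 52958 = 16896
Step 2: 16896 & ~(1 << 14) = 512

512


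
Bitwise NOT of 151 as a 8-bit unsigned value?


~0b10010111 = 0b1101000 = 104 (8-bit unsigned)

104


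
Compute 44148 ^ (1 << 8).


44148 ^ (1 << 8) = 44148 ^ 256 = 44404

44404


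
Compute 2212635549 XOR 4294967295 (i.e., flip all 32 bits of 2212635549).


2212635549 ^ 4294967295 = 2082331746

2082331746


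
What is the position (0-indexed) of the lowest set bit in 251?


0b11111011. Lowest set bit at position 0

0


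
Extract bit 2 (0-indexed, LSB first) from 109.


0b1101101, position 2 = 1

1


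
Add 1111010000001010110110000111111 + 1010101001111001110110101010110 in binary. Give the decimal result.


1111010000001010110110000111111 + 1010101001111001110110101010110 = 11001111010000100101100110010101 = 3477232021

3477232021


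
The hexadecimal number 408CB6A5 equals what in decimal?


408CB6A5 hex = 1082963621 decimal

1082963621


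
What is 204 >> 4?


0b11001100 >> 4 = 0b1100 = 12

12


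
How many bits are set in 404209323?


0b11000000101111011111010101011 has 17 set bits

17


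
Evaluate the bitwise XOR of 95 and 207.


0b1011111 ^ 0b11001111 = 0b10010000 = 144

144


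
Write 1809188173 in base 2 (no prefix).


1809188173 = 1101011110101100000010101001101 in binary

1101011110101100000010101001101


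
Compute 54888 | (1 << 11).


54888 | (1 << 11) = 54888 | 2048 = 56936

56936


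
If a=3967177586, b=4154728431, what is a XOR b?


3967177586 ^ 4154728431 = 466767005

466767005


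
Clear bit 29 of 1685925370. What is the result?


1685925370 & ~(1 << 29) = 1149054458

1149054458


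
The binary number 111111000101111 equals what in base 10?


111111000101111 in decimal = 32303

32303


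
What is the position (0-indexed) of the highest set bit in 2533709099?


0b10010111000001010101010100101011. Highest set bit at position 31

31
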